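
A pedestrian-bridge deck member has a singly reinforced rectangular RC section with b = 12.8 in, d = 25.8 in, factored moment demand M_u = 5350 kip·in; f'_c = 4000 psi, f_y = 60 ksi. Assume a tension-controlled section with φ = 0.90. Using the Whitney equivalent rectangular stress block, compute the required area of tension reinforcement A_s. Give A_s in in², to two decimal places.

A_s ≈ 4.34 in²

M_n = M_u/φ = 5350/0.90 = 5944.44 kip·in.
From M_n = 0.85 f'_c a b (d − a/2):
a = d − √(d² − 2M_n/(0.85 f'_c b)) = 25.8 − √(25.8² − 2 × 5944.44/(0.85 × 4 × 12.8)) = 5.989 in.
A_s = 0.85 f'_c a b / f_y = 0.85 × 4 × 5.989 × 12.8 / 60 = 4.344 in².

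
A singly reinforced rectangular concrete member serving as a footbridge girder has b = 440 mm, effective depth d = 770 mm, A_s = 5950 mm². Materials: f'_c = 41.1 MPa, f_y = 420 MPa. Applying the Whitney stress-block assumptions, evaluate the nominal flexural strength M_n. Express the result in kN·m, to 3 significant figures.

M_n ≈ 1720 kN·m

T = A_s f_y = 5950 × 420 = 2499000 N = 2499 kN.
From C = T: a = T/(0.85 f'_c b) = 2499000/(0.85 × 41.1 × 440) = 162.57 mm.
M_n = T(d − a/2) = 2499 kN × (770 − 81.285) mm = 1721.10 kN·m.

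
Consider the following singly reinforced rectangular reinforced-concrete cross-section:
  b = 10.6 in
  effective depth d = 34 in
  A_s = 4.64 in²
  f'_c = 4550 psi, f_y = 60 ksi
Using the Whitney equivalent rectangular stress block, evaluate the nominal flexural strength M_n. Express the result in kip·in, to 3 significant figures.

T = A_s f_y = 4.64 × 60 = 278.4 kips.
a = T/(0.85 f'_c b) = 278.4/(0.85 × 4.55 × 10.6) = 6.791 in.
M_n = T(d − a/2) = 278.4 × (34 − 3.3955) = 8520.3 kip·in.

M_n ≈ 8520 kip·in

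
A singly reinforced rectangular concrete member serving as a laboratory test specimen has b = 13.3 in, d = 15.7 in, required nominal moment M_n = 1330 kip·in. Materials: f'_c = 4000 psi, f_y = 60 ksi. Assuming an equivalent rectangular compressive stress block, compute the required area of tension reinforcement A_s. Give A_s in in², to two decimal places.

A_s ≈ 1.51 in²

From M_n = 0.85 f'_c a b (d − a/2):
a = d − √(d² − 2M_n/(0.85 f'_c b)) = 15.7 − √(15.7² − 2 × 1330/(0.85 × 4 × 13.3)) = 2.001 in.
A_s = 0.85 f'_c a b / f_y = 0.85 × 4 × 2.001 × 13.3 / 60 = 1.508 in².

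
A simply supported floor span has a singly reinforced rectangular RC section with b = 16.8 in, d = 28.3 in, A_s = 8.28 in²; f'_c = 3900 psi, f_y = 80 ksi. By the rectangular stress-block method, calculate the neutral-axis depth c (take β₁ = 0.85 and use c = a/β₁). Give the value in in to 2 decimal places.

c ≈ 13.99 in

T = A_s f_y = 8.28 × 80 = 662.4 kips.
a = T/(0.85 f'_c b) = 662.4/(0.85 × 3.9 × 16.8) = 11.8940 in.
With β₁ = 0.85, c = a/β₁ = 11.8940/0.85 = 13.99 in.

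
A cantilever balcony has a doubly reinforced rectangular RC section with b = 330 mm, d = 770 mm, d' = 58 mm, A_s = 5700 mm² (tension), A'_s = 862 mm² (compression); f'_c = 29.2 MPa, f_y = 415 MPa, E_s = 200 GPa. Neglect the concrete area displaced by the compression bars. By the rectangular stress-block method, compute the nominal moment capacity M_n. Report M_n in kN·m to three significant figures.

M_n ≈ 1550 kN·m

Assume both tension and compression steel yield.
Net tension couple steel: A_s − A'_s = 4838 mm².
a = (A_s − A'_s) f_y / (0.85 f'_c b) = 2007770/(0.85 × 29.2 × 330) = 245.13 mm.
c = a/β₁ = 245.13/0.841 = 291.47 mm; ε'_s = 0.003(c − d')/c = 0.0024 ≥ f_y/E_s = 0.0021, so compression steel does yield.
M_n = (A_s − A'_s) f_y (d − a/2) + A'_s f_y (d − d') = [2007770 × (770 − 122.565) + 357730 × (770 − 58)] × 10⁻⁶ = 1299.90 + 254.70 = 1554.60 kN·m.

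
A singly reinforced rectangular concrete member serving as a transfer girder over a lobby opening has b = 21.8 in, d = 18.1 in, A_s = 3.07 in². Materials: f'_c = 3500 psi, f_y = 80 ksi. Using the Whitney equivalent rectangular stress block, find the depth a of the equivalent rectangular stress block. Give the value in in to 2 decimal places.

T = A_s f_y = 3.07 × 80 = 245.6 kips.
a = T/(0.85 f'_c b) = 245.6/(0.85 × 3.5 × 21.8) = 3.79 in.

a ≈ 3.79 in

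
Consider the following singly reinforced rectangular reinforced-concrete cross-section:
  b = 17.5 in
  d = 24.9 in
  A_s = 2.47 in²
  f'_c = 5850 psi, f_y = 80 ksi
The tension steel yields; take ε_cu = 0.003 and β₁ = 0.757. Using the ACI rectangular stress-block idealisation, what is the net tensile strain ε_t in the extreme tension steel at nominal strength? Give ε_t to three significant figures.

ε_t ≈ 0.0219

a = A_s f_y/(0.85 f'_c b) = 2.271 in.
β₁ = 0.757, so c = a/β₁ = 2.271/0.757 = 3.000 in.
From the linear strain diagram with ε_cu = 0.003: ε_t = 0.003 (d − c)/c = 0.003 × (24.9 − 3.000)/3.000 = 0.0219.
Since ε_t ≥ 0.005, the section is tension-controlled.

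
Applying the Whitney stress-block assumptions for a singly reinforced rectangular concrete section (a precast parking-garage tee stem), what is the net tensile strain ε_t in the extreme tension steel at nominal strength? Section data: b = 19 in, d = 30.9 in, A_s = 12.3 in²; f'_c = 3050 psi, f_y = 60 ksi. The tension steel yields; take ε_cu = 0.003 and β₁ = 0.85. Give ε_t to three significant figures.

ε_t ≈ 0.00226

a = A_s f_y/(0.85 f'_c b) = 14.982 in.
β₁ = 0.85, so c = a/β₁ = 14.982/0.85 = 17.626 in.
From the linear strain diagram with ε_cu = 0.003: ε_t = 0.003 (d − c)/c = 0.003 × (30.9 − 17.626)/17.626 = 0.00226.
ε_t < 0.004 — the section is over-reinforced for flexure under ACI limits.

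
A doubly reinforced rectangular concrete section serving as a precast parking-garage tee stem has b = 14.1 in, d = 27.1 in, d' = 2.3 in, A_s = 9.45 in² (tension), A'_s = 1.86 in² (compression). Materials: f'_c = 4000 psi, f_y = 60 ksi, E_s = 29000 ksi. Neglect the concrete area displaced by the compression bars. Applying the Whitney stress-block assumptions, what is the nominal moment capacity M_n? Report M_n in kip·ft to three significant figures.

Assume both steels yield.
a = (A_s − A'_s) f_y/(0.85 f'_c b) = (9.45 − 1.86) × 60/(0.85 × 4 × 14.1) = 9.499 in.
c = a/β₁ = 9.499/0.85 = 11.175 in; ε'_s = 0.003(c − d')/c = 0.0024 ≥ ε_y = 0.0021, so the compression steel yields.
M_n = (A_s − A'_s) f_y (d − a/2) + A'_s f_y (d − d') = 455.4 × (27.1 − 4.7495) + 111.6 × (27.1 − 2.3) = 10178.4 + 2767.7 = 12946.1 kip·in = 12946.1/12 = 1078.84 kip·ft.

M_n ≈ 1080 kip·ft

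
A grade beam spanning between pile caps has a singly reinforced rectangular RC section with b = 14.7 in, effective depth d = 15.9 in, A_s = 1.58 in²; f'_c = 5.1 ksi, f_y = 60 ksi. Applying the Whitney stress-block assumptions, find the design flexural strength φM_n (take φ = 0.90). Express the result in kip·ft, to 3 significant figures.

T = A_s f_y = 1.58 × 60 = 94.8 kips.
a = T/(0.85 f'_c b) = 94.8/(0.85 × 5.1 × 14.7) = 1.488 in.
M_n = T(d − a/2) = 94.8 × (15.9 − 0.744) = 1436.8 kip·in = 1436.8/12 = 119.73 kip·ft.
φM_n = 0.90 × 119.73 = 107.76 kip·ft.

φM_n ≈ 108 kip·ft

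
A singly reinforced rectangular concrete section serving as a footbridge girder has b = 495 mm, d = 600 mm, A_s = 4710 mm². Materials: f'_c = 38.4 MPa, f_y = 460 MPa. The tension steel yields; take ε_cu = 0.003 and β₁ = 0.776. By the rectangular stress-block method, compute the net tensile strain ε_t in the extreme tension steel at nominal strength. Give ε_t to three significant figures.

ε_t ≈ 0.00742

a = A_s f_y/(0.85 f'_c b) = 134.10 mm.
β₁ = 0.776, so c = a/β₁ = 134.10/0.776 = 172.81 mm.
From the linear strain diagram with ε_cu = 0.003: ε_t = 0.003 (d − c)/c = 0.003 × (600 − 172.81)/172.81 = 0.00742.
Since ε_t ≥ 0.005, the section is tension-controlled.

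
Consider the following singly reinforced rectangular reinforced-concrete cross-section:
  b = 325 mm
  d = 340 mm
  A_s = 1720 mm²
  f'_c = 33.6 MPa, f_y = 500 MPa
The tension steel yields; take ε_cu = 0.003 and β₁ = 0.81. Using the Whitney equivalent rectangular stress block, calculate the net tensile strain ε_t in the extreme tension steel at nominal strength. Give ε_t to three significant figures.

a = A_s f_y/(0.85 f'_c b) = 92.65 mm.
β₁ = 0.81, so c = a/β₁ = 92.65/0.81 = 114.38 mm.
From the linear strain diagram with ε_cu = 0.003: ε_t = 0.003 (d − c)/c = 0.003 × (340 − 114.38)/114.38 = 0.00592.
Since ε_t ≥ 0.005, the section is tension-controlled.

ε_t ≈ 0.00592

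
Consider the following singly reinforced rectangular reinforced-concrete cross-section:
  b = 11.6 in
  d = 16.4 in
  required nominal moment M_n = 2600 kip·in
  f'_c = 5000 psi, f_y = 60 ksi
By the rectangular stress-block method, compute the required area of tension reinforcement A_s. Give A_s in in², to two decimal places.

From M_n = 0.85 f'_c a b (d − a/2):
a = d − √(d² − 2M_n/(0.85 f'_c b)) = 16.4 − √(16.4² − 2 × 2600/(0.85 × 5 × 11.6)) = 3.614 in.
A_s = 0.85 f'_c a b / f_y = 0.85 × 5 × 3.614 × 11.6 / 60 = 2.970 in².

A_s ≈ 2.97 in²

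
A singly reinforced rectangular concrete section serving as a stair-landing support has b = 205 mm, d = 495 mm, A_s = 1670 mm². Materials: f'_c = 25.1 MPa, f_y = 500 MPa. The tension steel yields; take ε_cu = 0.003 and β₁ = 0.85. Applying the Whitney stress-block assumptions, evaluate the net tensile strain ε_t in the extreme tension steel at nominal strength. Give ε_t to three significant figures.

a = A_s f_y/(0.85 f'_c b) = 190.91 mm.
β₁ = 0.85, so c = a/β₁ = 190.91/0.85 = 224.60 mm.
From the linear strain diagram with ε_cu = 0.003: ε_t = 0.003 (d − c)/c = 0.003 × (495 − 224.60)/224.60 = 0.00361.
ε_t < 0.004 — the section is over-reinforced for flexure under ACI limits.

ε_t ≈ 0.00361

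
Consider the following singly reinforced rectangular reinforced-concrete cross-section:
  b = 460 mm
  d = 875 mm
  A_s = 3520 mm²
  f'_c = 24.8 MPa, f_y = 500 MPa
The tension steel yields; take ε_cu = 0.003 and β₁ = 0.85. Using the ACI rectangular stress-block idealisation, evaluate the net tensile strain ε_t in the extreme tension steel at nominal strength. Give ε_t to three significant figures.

ε_t ≈ 0.00929

a = A_s f_y/(0.85 f'_c b) = 181.50 mm.
β₁ = 0.85, so c = a/β₁ = 181.50/0.85 = 213.53 mm.
From the linear strain diagram with ε_cu = 0.003: ε_t = 0.003 (d − c)/c = 0.003 × (875 − 213.53)/213.53 = 0.00929.
Since ε_t ≥ 0.005, the section is tension-controlled.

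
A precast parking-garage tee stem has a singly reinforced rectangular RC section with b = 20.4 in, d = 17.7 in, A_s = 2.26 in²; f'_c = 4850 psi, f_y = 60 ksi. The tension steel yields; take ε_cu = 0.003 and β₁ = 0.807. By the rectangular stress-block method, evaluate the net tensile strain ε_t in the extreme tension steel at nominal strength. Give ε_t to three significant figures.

ε_t ≈ 0.0236

a = A_s f_y/(0.85 f'_c b) = 1.612 in.
β₁ = 0.807, so c = a/β₁ = 1.612/0.807 = 1.998 in.
From the linear strain diagram with ε_cu = 0.003: ε_t = 0.003 (d − c)/c = 0.003 × (17.7 − 1.998)/1.998 = 0.0236.
Since ε_t ≥ 0.005, the section is tension-controlled.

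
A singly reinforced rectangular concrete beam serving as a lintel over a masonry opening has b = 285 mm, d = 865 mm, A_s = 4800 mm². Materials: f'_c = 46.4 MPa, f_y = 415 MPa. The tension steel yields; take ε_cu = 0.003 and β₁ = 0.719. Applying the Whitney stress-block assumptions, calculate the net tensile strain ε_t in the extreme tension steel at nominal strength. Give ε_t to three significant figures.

ε_t ≈ 0.00753

a = A_s f_y/(0.85 f'_c b) = 177.22 mm.
β₁ = 0.719, so c = a/β₁ = 177.22/0.719 = 246.48 mm.
From the linear strain diagram with ε_cu = 0.003: ε_t = 0.003 (d − c)/c = 0.003 × (865 − 246.48)/246.48 = 0.00753.
Since ε_t ≥ 0.005, the section is tension-controlled.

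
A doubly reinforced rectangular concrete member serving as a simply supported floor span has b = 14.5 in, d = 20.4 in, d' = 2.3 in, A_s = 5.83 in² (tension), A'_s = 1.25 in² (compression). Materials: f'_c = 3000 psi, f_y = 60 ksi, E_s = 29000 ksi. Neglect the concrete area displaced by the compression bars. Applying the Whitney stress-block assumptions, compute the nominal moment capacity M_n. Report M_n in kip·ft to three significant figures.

Assume both steels yield.
a = (A_s − A'_s) f_y/(0.85 f'_c b) = (5.83 − 1.25) × 60/(0.85 × 3 × 14.5) = 7.432 in.
c = a/β₁ = 7.432/0.85 = 8.744 in; ε'_s = 0.003(c − d')/c = 0.0022 ≥ ε_y = 0.0021, so the compression steel yields.
M_n = (A_s − A'_s) f_y (d − a/2) + A'_s f_y (d − d') = 274.8 × (20.4 − 3.716) + 75 × (20.4 − 2.3) = 4584.8 + 1357.5 = 5942.3 kip·in = 5942.3/12 = 495.19 kip·ft.

M_n ≈ 495 kip·ft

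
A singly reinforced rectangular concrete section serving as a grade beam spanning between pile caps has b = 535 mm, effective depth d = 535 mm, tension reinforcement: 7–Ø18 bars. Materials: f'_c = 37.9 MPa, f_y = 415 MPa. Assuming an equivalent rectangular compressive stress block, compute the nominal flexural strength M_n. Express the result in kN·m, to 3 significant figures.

A_s = 7 × 254 = 1778 mm².
T = A_s f_y = 1778 × 415 = 737870 N = 737.87 kN.
From C = T: a = T/(0.85 f'_c b) = 737870/(0.85 × 37.9 × 535) = 42.81 mm.
M_n = T(d − a/2) = 737.87 kN × (535 − 21.405) mm = 378.97 kN·m.

M_n ≈ 379 kN·m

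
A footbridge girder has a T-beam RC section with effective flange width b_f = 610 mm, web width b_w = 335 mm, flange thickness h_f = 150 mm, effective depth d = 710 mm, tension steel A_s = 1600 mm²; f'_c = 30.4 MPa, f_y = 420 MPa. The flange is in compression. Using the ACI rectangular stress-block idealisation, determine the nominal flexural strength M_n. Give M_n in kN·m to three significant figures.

Tension: T = A_s f_y = 1600 × 420 = 672000 N.
Try a within the flange: a = T/(0.85 f'_c b_f) = 672000/(0.85 × 30.4 × 610) = 42.63 mm.
Since a = 42.63 ≤ h_f = 150 mm, the stress block lies entirely in the flange; analyse as a rectangular beam of width b_f.
M_n = T(d − a/2) = 672000 × (710 − 21.315) = 462.80 × 10⁶ N·mm.
M_n = 462.80 kN·m.

M_n ≈ 463 kN·m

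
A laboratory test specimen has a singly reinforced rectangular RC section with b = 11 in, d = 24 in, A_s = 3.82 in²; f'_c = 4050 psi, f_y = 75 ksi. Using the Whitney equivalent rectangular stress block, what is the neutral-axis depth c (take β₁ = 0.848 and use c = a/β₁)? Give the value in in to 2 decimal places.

T = A_s f_y = 3.82 × 75 = 286.5 kips.
a = T/(0.85 f'_c b) = 286.5/(0.85 × 4.05 × 11) = 7.5659 in.
With β₁ = 0.848, c = a/β₁ = 7.5659/0.848 = 8.92 in.

c ≈ 8.92 in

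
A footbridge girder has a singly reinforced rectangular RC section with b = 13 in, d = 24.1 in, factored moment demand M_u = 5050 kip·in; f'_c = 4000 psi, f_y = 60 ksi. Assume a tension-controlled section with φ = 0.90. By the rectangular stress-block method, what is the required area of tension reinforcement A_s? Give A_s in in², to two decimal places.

M_n = M_u/φ = 5050/0.90 = 5611.11 kip·in.
From M_n = 0.85 f'_c a b (d − a/2):
a = d − √(d² − 2M_n/(0.85 f'_c b)) = 24.1 − √(24.1² − 2 × 5611.11/(0.85 × 4 × 13)) = 6.019 in.
A_s = 0.85 f'_c a b / f_y = 0.85 × 4 × 6.019 × 13 / 60 = 4.434 in².

A_s ≈ 4.43 in²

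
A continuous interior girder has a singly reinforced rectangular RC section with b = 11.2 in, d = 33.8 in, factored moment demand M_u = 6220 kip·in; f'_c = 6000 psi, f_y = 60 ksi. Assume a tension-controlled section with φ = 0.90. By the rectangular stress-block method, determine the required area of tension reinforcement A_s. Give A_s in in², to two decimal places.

A_s ≈ 3.61 in²

M_n = M_u/φ = 6220/0.90 = 6911.11 kip·in.
From M_n = 0.85 f'_c a b (d − a/2):
a = d − √(d² − 2M_n/(0.85 f'_c b)) = 33.8 − √(33.8² − 2 × 6911.11/(0.85 × 6 × 11.2)) = 3.792 in.
A_s = 0.85 f'_c a b / f_y = 0.85 × 6 × 3.792 × 11.2 / 60 = 3.610 in².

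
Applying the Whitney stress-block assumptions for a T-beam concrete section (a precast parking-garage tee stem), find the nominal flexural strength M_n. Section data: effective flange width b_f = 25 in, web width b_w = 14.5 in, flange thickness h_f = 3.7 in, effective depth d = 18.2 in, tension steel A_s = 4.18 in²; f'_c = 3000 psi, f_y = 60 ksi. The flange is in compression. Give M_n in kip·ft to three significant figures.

M_n ≈ 339 kip·ft

Tension: T = A_s f_y = 4.18 × 60 = 250.8 kips.
Try a within the flange: a = T/(0.85 f'_c b_f) = 250.8/(0.85 × 3 × 25) = 3.934 in.
a = 3.934 > h_f = 3.7 in: the block extends into the web. Split into flange-overhang and web parts.
C_f = 0.85 f'_c (b_f − b_w) h_f = 0.85 × 3 × (25 − 14.5) × 3.7 = 99.1 kips.
Remaining web compression depth: a_w = (T − C_f)/(0.85 f'_c b_w) = (250.8 − 99.1)/(0.85 × 3 × 14.5) = 4.103 in.
M_n = C_f(d − h_f/2) + (T − C_f)(d − a_w/2) = 99.1 × (18.2 − 1.85) + 151.7 × (18.2 − 2.0515) = 1620.3 + 2449.7 = 4070.0 kip·in.
M_n = 4070.0/12 = 339.17 kip·ft.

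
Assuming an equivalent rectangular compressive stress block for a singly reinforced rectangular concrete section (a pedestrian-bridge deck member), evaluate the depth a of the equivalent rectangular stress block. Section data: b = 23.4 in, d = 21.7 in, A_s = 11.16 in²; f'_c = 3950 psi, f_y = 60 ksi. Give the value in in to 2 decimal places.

a ≈ 8.52 in

T = A_s f_y = 11.16 × 60 = 669.6 kips.
a = T/(0.85 f'_c b) = 669.6/(0.85 × 3.95 × 23.4) = 8.52 in.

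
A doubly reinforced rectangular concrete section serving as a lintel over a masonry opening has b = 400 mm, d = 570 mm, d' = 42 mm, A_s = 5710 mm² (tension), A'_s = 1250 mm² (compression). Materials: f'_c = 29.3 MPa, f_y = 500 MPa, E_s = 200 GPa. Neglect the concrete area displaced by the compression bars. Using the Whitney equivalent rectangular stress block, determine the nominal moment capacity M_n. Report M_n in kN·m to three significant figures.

M_n ≈ 1350 kN·m

Assume both tension and compression steel yield.
Net tension couple steel: A_s − A'_s = 4460 mm².
a = (A_s − A'_s) f_y / (0.85 f'_c b) = 2230000/(0.85 × 29.3 × 400) = 223.85 mm.
c = a/β₁ = 223.85/0.841 = 266.17 mm; ε'_s = 0.003(c − d')/c = 0.0025 ≥ f_y/E_s = 0.0025, so compression steel does yield.
M_n = (A_s − A'_s) f_y (d − a/2) + A'_s f_y (d − d') = [2230000 × (570 − 111.925) + 625000 × (570 − 42)] × 10⁻⁶ = 1021.51 + 330.00 = 1351.51 kN·m.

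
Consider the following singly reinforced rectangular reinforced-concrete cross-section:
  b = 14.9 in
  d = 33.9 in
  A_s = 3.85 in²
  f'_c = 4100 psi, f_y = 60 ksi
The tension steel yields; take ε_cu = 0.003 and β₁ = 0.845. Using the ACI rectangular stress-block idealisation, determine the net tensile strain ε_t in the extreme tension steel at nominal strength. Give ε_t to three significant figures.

ε_t ≈ 0.0163

a = A_s f_y/(0.85 f'_c b) = 4.449 in.
β₁ = 0.845, so c = a/β₁ = 4.449/0.845 = 5.265 in.
From the linear strain diagram with ε_cu = 0.003: ε_t = 0.003 (d − c)/c = 0.003 × (33.9 − 5.265)/5.265 = 0.0163.
Since ε_t ≥ 0.005, the section is tension-controlled.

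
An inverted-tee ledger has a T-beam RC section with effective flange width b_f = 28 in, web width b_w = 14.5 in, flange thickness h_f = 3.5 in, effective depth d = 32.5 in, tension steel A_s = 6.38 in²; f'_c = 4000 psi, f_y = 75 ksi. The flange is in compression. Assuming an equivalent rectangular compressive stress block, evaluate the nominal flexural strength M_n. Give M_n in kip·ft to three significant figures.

Tension: T = A_s f_y = 6.38 × 75 = 478.5 kips.
Try a within the flange: a = T/(0.85 f'_c b_f) = 478.5/(0.85 × 4 × 28) = 5.026 in.
a = 5.026 > h_f = 3.5 in: the block extends into the web. Split into flange-overhang and web parts.
C_f = 0.85 f'_c (b_f − b_w) h_f = 0.85 × 4 × (28 − 14.5) × 3.5 = 160.7 kips.
Remaining web compression depth: a_w = (T − C_f)/(0.85 f'_c b_w) = (478.5 − 160.7)/(0.85 × 4 × 14.5) = 6.446 in.
M_n = C_f(d − h_f/2) + (T − C_f)(d − a_w/2) = 160.7 × (32.5 − 1.75) + 317.8 × (32.5 − 3.223) = 4941.5 + 9304.2 = 14245.7 kip·in.
M_n = 14245.7/12 = 1187.14 kip·ft.

M_n ≈ 1190 kip·ft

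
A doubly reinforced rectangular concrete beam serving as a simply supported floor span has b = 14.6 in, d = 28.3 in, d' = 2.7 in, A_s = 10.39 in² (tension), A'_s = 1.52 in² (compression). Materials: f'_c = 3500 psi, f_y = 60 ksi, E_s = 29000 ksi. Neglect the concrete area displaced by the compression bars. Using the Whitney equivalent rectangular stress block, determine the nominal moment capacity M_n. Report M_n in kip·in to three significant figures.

M_n ≈ 14100 kip·in

Assume both steels yield.
a = (A_s − A'_s) f_y/(0.85 f'_c b) = (10.39 − 1.52) × 60/(0.85 × 3.5 × 14.6) = 12.253 in.
c = a/β₁ = 12.253/0.85 = 14.415 in; ε'_s = 0.003(c − d')/c = 0.0024 ≥ ε_y = 0.0021, so the compression steel yields.
M_n = (A_s − A'_s) f_y (d − a/2) + A'_s f_y (d − d') = 532.2 × (28.3 − 6.1265) + 91.2 × (28.3 − 2.7) = 11800.7 + 2334.7 = 14135.4 kip·in.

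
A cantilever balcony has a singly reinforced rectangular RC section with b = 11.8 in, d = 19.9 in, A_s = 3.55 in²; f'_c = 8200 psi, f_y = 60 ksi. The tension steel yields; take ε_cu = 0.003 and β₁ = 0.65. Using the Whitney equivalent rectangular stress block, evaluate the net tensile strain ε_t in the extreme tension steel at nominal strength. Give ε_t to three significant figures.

a = A_s f_y/(0.85 f'_c b) = 2.590 in.
β₁ = 0.65, so c = a/β₁ = 2.590/0.65 = 3.985 in.
From the linear strain diagram with ε_cu = 0.003: ε_t = 0.003 (d − c)/c = 0.003 × (19.9 − 3.985)/3.985 = 0.0120.
Since ε_t ≥ 0.005, the section is tension-controlled.

ε_t ≈ 0.0120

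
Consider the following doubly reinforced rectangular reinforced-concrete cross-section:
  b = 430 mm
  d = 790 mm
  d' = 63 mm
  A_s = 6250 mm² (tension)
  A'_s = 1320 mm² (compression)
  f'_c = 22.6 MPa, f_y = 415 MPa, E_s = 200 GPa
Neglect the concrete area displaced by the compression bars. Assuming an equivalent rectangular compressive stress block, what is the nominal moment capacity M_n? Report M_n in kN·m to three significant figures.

Assume both tension and compression steel yield.
Net tension couple steel: A_s − A'_s = 4930 mm².
a = (A_s − A'_s) f_y / (0.85 f'_c b) = 2045950/(0.85 × 22.6 × 430) = 247.68 mm.
c = a/β₁ = 247.68/0.85 = 291.39 mm; ε'_s = 0.003(c − d')/c = 0.0024 ≥ f_y/E_s = 0.0021, so compression steel does yield.
M_n = (A_s − A'_s) f_y (d − a/2) + A'_s f_y (d − d') = [2045950 × (790 − 123.84) + 547800 × (790 − 63)] × 10⁻⁶ = 1362.93 + 398.25 = 1761.18 kN·m.

M_n ≈ 1760 kN·m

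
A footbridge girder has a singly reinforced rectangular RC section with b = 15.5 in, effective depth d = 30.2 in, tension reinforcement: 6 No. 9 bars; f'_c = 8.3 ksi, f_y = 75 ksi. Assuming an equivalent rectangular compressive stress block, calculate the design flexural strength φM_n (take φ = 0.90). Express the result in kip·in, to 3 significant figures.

φM_n ≈ 11400 kip·in

A_s = 6 × 1 = 6 in².
T = A_s f_y = 6 × 75 = 450 kips.
a = T/(0.85 f'_c b) = 450/(0.85 × 8.3 × 15.5) = 4.115 in.
M_n = T(d − a/2) = 450 × (30.2 − 2.0575) = 12664.1 kip·in.
φM_n = 0.90 × 12664.1 = 11397.7 kip·in.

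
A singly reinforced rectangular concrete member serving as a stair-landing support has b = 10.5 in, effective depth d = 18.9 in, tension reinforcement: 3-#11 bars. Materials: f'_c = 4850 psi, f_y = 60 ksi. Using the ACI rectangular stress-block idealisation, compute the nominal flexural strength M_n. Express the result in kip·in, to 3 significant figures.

M_n ≈ 4400 kip·in

A_s = 3 × 1.56 = 4.68 in².
T = A_s f_y = 4.68 × 60 = 280.8 kips.
a = T/(0.85 f'_c b) = 280.8/(0.85 × 4.85 × 10.5) = 6.487 in.
M_n = T(d − a/2) = 280.8 × (18.9 − 3.2435) = 4396.3 kip·in.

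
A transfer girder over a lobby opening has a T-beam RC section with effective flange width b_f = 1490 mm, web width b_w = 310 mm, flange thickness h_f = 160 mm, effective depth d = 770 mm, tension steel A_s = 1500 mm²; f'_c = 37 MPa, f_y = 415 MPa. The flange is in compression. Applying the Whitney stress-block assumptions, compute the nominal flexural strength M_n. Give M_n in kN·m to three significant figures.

Tension: T = A_s f_y = 1500 × 415 = 622500 N.
Try a within the flange: a = T/(0.85 f'_c b_f) = 622500/(0.85 × 37 × 1490) = 13.28 mm.
Since a = 13.28 ≤ h_f = 160 mm, the stress block lies entirely in the flange; analyse as a rectangular beam of width b_f.
M_n = T(d − a/2) = 622500 × (770 − 6.64) = 475.19 × 10⁶ N·mm.
M_n = 475.19 kN·m.

M_n ≈ 475 kN·m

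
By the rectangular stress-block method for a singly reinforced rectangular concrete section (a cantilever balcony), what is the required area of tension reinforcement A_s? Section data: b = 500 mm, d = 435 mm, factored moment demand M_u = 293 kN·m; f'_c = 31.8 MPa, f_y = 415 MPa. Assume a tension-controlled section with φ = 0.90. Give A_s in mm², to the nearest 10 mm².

A_s ≈ 1940 mm²

M_n = M_u/φ = 293/0.90 = 325.556 kN·m.
With M_n = 0.85 f'_c a b (d − a/2), solve the quadratic for a:
a = d − √(d² − 2M_n/(0.85 f'_c b)) = 435 − √(435² − 2 × 325.556×10⁶/(0.85 × 31.8 × 500)) = 59.44 mm.
A_s = 0.85 f'_c a b / f_y = 0.85 × 31.8 × 59.44 × 500 / 415 = 1935.7 mm².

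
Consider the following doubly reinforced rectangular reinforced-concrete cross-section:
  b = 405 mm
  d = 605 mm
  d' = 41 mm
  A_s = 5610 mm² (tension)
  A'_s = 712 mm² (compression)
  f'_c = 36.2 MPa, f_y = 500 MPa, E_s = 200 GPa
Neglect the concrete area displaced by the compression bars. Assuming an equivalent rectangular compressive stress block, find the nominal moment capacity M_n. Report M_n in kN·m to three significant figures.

Assume both tension and compression steel yield.
Net tension couple steel: A_s − A'_s = 4898 mm².
a = (A_s − A'_s) f_y / (0.85 f'_c b) = 2449000/(0.85 × 36.2 × 405) = 196.52 mm.
c = a/β₁ = 196.52/0.791 = 248.45 mm; ε'_s = 0.003(c − d')/c = 0.0025 ≥ f_y/E_s = 0.0025, so compression steel does yield.
M_n = (A_s − A'_s) f_y (d − a/2) + A'_s f_y (d − d') = [2449000 × (605 − 98.26) + 356000 × (605 − 41)] × 10⁻⁶ = 1241.01 + 200.78 = 1441.79 kN·m.

M_n ≈ 1440 kN·m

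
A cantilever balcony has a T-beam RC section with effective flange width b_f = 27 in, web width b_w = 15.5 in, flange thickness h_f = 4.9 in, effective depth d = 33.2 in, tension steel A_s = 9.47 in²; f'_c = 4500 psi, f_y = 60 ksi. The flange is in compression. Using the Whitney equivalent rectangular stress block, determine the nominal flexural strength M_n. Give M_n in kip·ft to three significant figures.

M_n ≈ 1440 kip·ft

Tension: T = A_s f_y = 9.47 × 60 = 568.2 kips.
Try a within the flange: a = T/(0.85 f'_c b_f) = 568.2/(0.85 × 4.5 × 27) = 5.502 in.
a = 5.502 > h_f = 4.9 in: the block extends into the web. Split into flange-overhang and web parts.
C_f = 0.85 f'_c (b_f − b_w) h_f = 0.85 × 4.5 × (27 − 15.5) × 4.9 = 215.5 kips.
Remaining web compression depth: a_w = (T − C_f)/(0.85 f'_c b_w) = (568.2 − 215.5)/(0.85 × 4.5 × 15.5) = 5.949 in.
M_n = C_f(d − h_f/2) + (T − C_f)(d − a_w/2) = 215.5 × (33.2 − 2.45) + 352.7 × (33.2 − 2.9745) = 6626.6 + 10660.5 = 17287.1 kip·in.
M_n = 17287.1/12 = 1440.59 kip·ft.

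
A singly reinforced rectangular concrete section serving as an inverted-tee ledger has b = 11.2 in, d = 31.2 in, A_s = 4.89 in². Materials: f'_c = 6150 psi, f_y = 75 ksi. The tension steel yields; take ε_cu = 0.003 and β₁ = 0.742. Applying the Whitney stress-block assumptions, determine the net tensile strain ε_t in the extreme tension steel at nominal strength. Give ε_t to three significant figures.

a = A_s f_y/(0.85 f'_c b) = 6.264 in.
β₁ = 0.742, so c = a/β₁ = 6.264/0.742 = 8.442 in.
From the linear strain diagram with ε_cu = 0.003: ε_t = 0.003 (d − c)/c = 0.003 × (31.2 − 8.442)/8.442 = 0.00809.
Since ε_t ≥ 0.005, the section is tension-controlled.

ε_t ≈ 0.00809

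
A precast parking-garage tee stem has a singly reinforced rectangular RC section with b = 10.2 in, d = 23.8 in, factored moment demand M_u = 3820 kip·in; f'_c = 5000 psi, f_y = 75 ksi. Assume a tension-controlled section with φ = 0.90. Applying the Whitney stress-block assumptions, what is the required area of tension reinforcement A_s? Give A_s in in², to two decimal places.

M_n = M_u/φ = 3820/0.90 = 4244.44 kip·in.
From M_n = 0.85 f'_c a b (d − a/2):
a = d − √(d² − 2M_n/(0.85 f'_c b)) = 23.8 − √(23.8² − 2 × 4244.44/(0.85 × 5 × 10.2)) = 4.549 in.
A_s = 0.85 f'_c a b / f_y = 0.85 × 5 × 4.549 × 10.2 / 75 = 2.629 in².

A_s ≈ 2.63 in²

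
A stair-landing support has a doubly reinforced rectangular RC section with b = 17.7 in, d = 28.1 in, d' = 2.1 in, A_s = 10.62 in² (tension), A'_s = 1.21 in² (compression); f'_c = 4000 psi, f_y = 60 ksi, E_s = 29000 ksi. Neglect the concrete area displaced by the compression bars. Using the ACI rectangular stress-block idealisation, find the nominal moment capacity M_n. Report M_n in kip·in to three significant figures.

M_n ≈ 15100 kip·in

Assume both steels yield.
a = (A_s − A'_s) f_y/(0.85 f'_c b) = (10.62 − 1.21) × 60/(0.85 × 4 × 17.7) = 9.382 in.
c = a/β₁ = 9.382/0.85 = 11.038 in; ε'_s = 0.003(c − d')/c = 0.0024 ≥ ε_y = 0.0021, so the compression steel yields.
M_n = (A_s − A'_s) f_y (d − a/2) + A'_s f_y (d − d') = 564.6 × (28.1 − 4.691) + 72.6 × (28.1 − 2.1) = 13216.7 + 1887.6 = 15104.3 kip·in.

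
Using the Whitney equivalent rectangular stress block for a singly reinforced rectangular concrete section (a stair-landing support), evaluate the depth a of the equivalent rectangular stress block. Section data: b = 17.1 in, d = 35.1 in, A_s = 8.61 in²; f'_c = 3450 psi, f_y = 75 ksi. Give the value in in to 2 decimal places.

a ≈ 12.88 in

T = A_s f_y = 8.61 × 75 = 645.75 kips.
a = T/(0.85 f'_c b) = 645.75/(0.85 × 3.45 × 17.1) = 12.88 in.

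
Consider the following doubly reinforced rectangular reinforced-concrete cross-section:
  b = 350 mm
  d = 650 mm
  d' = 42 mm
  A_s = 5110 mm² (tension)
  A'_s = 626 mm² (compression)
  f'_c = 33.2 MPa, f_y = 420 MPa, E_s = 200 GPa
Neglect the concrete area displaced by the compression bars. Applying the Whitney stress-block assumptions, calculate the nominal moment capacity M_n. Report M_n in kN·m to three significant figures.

M_n ≈ 1200 kN·m

Assume both tension and compression steel yield.
Net tension couple steel: A_s − A'_s = 4484 mm².
a = (A_s − A'_s) f_y / (0.85 f'_c b) = 1883280/(0.85 × 33.2 × 350) = 190.67 mm.
c = a/β₁ = 190.67/0.813 = 234.53 mm; ε'_s = 0.003(c − d')/c = 0.0025 ≥ f_y/E_s = 0.0021, so compression steel does yield.
M_n = (A_s − A'_s) f_y (d − a/2) + A'_s f_y (d − d') = [1883280 × (650 − 95.335) + 262920 × (650 − 42)] × 10⁻⁶ = 1044.59 + 159.86 = 1204.45 kN·m.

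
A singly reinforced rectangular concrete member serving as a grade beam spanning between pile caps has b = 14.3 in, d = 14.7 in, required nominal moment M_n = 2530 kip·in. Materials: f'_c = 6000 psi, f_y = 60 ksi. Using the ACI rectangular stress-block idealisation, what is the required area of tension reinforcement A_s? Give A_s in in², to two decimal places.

A_s ≈ 3.15 in²

From M_n = 0.85 f'_c a b (d − a/2):
a = d − √(d² − 2M_n/(0.85 f'_c b)) = 14.7 − √(14.7² − 2 × 2530/(0.85 × 6 × 14.3)) = 2.588 in.
A_s = 0.85 f'_c a b / f_y = 0.85 × 6 × 2.588 × 14.3 / 60 = 3.146 in².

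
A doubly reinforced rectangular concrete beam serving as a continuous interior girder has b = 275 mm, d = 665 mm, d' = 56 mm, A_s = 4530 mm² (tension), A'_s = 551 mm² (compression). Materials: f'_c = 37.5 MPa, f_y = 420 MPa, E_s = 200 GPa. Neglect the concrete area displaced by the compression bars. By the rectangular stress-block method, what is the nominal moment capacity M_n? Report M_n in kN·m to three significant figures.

Assume both tension and compression steel yield.
Net tension couple steel: A_s − A'_s = 3979 mm².
a = (A_s − A'_s) f_y / (0.85 f'_c b) = 1671180/(0.85 × 37.5 × 275) = 190.65 mm.
c = a/β₁ = 190.65/0.782 = 243.80 mm; ε'_s = 0.003(c − d')/c = 0.0023 ≥ f_y/E_s = 0.0021, so compression steel does yield.
M_n = (A_s − A'_s) f_y (d − a/2) + A'_s f_y (d − d') = [1671180 × (665 − 95.325) + 231420 × (665 − 56)] × 10⁻⁶ = 952.03 + 140.93 = 1092.96 kN·m.

M_n ≈ 1090 kN·m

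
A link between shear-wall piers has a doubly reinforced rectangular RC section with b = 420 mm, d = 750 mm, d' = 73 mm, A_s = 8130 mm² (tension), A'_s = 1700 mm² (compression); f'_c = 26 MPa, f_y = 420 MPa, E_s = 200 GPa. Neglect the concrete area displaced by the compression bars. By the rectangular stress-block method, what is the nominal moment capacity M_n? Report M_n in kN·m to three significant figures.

Assume both tension and compression steel yield.
Net tension couple steel: A_s − A'_s = 6430 mm².
a = (A_s − A'_s) f_y / (0.85 f'_c b) = 2700600/(0.85 × 26 × 420) = 290.95 mm.
c = a/β₁ = 290.95/0.85 = 342.29 mm; ε'_s = 0.003(c − d')/c = 0.0024 ≥ f_y/E_s = 0.0021, so compression steel does yield.
M_n = (A_s − A'_s) f_y (d − a/2) + A'_s f_y (d − d') = [2700600 × (750 − 145.475) + 714000 × (750 − 73)] × 10⁻⁶ = 1632.58 + 483.38 = 2115.96 kN·m.

M_n ≈ 2120 kN·m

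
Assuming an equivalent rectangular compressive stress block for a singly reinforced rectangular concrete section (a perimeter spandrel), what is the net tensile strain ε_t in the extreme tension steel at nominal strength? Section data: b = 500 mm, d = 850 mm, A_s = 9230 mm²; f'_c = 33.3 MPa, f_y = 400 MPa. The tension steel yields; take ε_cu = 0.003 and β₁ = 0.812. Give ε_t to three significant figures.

ε_t ≈ 0.00494

a = A_s f_y/(0.85 f'_c b) = 260.87 mm.
β₁ = 0.812, so c = a/β₁ = 260.87/0.812 = 321.27 mm.
From the linear strain diagram with ε_cu = 0.003: ε_t = 0.003 (d − c)/c = 0.003 × (850 − 321.27)/321.27 = 0.00494.
ε_t is between 0.004 and 0.005 — transition zone.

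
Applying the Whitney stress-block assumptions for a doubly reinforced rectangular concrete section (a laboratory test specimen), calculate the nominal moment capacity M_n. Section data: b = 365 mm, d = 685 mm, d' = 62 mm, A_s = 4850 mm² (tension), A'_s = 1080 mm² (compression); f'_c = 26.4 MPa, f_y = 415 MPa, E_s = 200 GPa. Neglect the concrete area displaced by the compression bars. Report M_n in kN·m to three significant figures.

Assume both tension and compression steel yield.
Net tension couple steel: A_s − A'_s = 3770 mm².
a = (A_s − A'_s) f_y / (0.85 f'_c b) = 1564550/(0.85 × 26.4 × 365) = 191.02 mm.
c = a/β₁ = 191.02/0.85 = 224.73 mm; ε'_s = 0.003(c − d')/c = 0.0022 ≥ f_y/E_s = 0.0021, so compression steel does yield.
M_n = (A_s − A'_s) f_y (d − a/2) + A'_s f_y (d − d') = [1564550 × (685 − 95.51) + 448200 × (685 − 62)] × 10⁻⁶ = 922.29 + 279.23 = 1201.52 kN·m.

M_n ≈ 1200 kN·m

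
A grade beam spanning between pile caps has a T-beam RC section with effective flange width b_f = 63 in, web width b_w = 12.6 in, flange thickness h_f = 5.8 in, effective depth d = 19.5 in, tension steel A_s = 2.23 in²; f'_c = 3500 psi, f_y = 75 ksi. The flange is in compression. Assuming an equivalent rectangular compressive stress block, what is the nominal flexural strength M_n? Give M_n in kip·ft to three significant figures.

M_n ≈ 266 kip·ft

Tension: T = A_s f_y = 2.23 × 75 = 167.25 kips.
Try a within the flange: a = T/(0.85 f'_c b_f) = 167.25/(0.85 × 3.5 × 63) = 0.892 in.
Since a = 0.892 ≤ h_f = 5.8 in, the stress block lies entirely in the flange; analyse as a rectangular beam of width b_f.
M_n = T(d − a/2) = 167.25 × (19.5 − 0.446) = 3186.8 kip·in.
M_n = 3186.8/12 = 265.57 kip·ft.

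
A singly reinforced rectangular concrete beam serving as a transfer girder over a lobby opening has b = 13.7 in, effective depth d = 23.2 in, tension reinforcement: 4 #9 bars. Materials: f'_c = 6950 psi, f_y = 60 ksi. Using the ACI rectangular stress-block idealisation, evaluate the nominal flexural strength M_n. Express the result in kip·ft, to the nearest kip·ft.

A_s = 4 × 1 = 4 in².
T = A_s f_y = 4 × 60 = 240 kips.
a = T/(0.85 f'_c b) = 240/(0.85 × 6.95 × 13.7) = 2.965 in.
M_n = T(d − a/2) = 240 × (23.2 − 1.4825) = 5212.2 kip·in = 5212.2/12 = 434.35 kip·ft.

M_n ≈ 434 kip·ft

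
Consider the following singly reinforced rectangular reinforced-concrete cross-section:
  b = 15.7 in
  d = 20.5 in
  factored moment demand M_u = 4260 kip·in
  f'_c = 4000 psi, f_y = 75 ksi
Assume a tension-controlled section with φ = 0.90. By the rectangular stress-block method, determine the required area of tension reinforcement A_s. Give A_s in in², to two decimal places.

A_s ≈ 3.50 in²

M_n = M_u/φ = 4260/0.90 = 4733.33 kip·in.
From M_n = 0.85 f'_c a b (d − a/2):
a = d − √(d² − 2M_n/(0.85 f'_c b)) = 20.5 − √(20.5² − 2 × 4733.33/(0.85 × 4 × 15.7)) = 4.915 in.
A_s = 0.85 f'_c a b / f_y = 0.85 × 4 × 4.915 × 15.7 / 75 = 3.498 in².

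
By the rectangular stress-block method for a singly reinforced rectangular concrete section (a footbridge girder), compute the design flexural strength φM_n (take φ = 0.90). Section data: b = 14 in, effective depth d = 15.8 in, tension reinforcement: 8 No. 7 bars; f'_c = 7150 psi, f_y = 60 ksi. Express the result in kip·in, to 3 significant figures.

A_s = 8 × 0.6 = 4.8 in².
T = A_s f_y = 4.8 × 60 = 288 kips.
a = T/(0.85 f'_c b) = 288/(0.85 × 7.15 × 14) = 3.385 in.
M_n = T(d − a/2) = 288 × (15.8 − 1.6925) = 4063.0 kip·in.
φM_n = 0.90 × 4063.0 = 3656.7 kip·in.

φM_n ≈ 3660 kip·in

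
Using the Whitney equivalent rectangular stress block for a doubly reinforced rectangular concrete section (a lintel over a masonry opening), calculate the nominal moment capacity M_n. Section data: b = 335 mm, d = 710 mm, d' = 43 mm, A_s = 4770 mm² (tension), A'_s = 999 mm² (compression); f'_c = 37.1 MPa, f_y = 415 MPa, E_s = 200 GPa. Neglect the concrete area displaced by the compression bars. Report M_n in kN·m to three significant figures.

M_n ≈ 1270 kN·m

Assume both tension and compression steel yield.
Net tension couple steel: A_s − A'_s = 3771 mm².
a = (A_s − A'_s) f_y / (0.85 f'_c b) = 1564965/(0.85 × 37.1 × 335) = 148.14 mm.
c = a/β₁ = 148.14/0.785 = 188.71 mm; ε'_s = 0.003(c − d')/c = 0.0023 ≥ f_y/E_s = 0.0021, so compression steel does yield.
M_n = (A_s − A'_s) f_y (d − a/2) + A'_s f_y (d − d') = [1564965 × (710 − 74.07) + 414585 × (710 − 43)] × 10⁻⁶ = 995.21 + 276.53 = 1271.74 kN·m.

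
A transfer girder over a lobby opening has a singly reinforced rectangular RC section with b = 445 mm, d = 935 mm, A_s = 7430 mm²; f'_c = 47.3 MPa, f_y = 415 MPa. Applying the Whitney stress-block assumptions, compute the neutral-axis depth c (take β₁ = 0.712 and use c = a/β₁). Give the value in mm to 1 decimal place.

c ≈ 242.1 mm

T = A_s f_y = 7430 × 415 = 3083450 N = 3083.45 kN.
Setting C = 0.85 f'_c a b equal to T: a = 3083450/(0.85 × 47.3 × 445) = 172.344 mm.
With β₁ = 0.712, c = a/β₁ = 172.344/0.712 = 242.1 mm.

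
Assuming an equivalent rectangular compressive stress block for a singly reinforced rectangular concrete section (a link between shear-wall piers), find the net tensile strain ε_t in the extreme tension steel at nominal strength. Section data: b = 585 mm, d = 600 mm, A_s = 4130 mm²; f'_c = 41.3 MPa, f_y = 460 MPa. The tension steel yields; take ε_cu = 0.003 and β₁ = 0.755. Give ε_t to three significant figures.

a = A_s f_y/(0.85 f'_c b) = 92.51 mm.
β₁ = 0.755, so c = a/β₁ = 92.51/0.755 = 122.53 mm.
From the linear strain diagram with ε_cu = 0.003: ε_t = 0.003 (d − c)/c = 0.003 × (600 − 122.53)/122.53 = 0.0117.
Since ε_t ≥ 0.005, the section is tension-controlled.

ε_t ≈ 0.0117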